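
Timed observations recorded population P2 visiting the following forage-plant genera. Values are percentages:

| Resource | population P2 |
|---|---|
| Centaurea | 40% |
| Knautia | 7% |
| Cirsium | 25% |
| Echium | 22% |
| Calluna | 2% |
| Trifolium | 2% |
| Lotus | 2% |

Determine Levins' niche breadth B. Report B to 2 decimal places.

Convert percentages to proportions (divide by 100).
Σpᵢ² = 0.40² + 0.07² + 0.25² + 0.22² + 0.02² + 0.02² + 0.02² = 0.1600 + 0.0049 + 0.0625 + 0.0484 + 0.0004 + 0.0004 + 0.0004 = 0.2770
B = 1 / 0.2770 = 3.6101

3.61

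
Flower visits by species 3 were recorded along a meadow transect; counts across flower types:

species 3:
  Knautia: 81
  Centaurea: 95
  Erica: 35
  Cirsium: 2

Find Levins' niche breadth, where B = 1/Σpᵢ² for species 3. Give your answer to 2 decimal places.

Proportions for species 3 (n=213): 81/213=0.3803, 95/213=0.4460, 35/213=0.1643, 2/213=0.0094
Σpᵢ² = 0.3803² + 0.4460² + 0.1643² + 0.0094² = 0.144628 + 0.198916 + 0.026994 + 0.000088 = 0.370626
B = 1 / 0.370626 = 2.6981

2.70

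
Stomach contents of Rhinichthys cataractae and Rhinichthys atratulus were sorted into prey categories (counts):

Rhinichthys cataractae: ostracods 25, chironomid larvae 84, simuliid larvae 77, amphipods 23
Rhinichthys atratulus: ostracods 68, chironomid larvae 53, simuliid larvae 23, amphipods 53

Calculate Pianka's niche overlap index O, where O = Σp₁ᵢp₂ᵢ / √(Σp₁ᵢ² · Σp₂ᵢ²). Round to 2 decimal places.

Proportions for Rhinichthys cataractae (n=209): 25/209=0.1196, 84/209=0.4019, 77/209=0.3684, 23/209=0.1100
Proportions for Rhinichthys atratulus (n=197): 68/197=0.3452, 53/197=0.2690, 23/197=0.1168, 53/197=0.2690
Σ p₁ᵢp₂ᵢ = 0.041286 + 0.108111 + 0.043029 + 0.029590 = 0.222016
Σp_1ᵢ² = 0.1196² + 0.4019² + 0.3684² + 0.1100² = 0.014304 + 0.161524 + 0.135719 + 0.012100 = 0.323647
Σp_2ᵢ² = 0.3452² + 0.2690² + 0.1168² + 0.2690² = 0.119163 + 0.072361 + 0.013642 + 0.072361 = 0.277527
O = 0.222016 / √(0.323647 × 0.277527) = 0.222016 / 0.2997012 = 0.7408

0.74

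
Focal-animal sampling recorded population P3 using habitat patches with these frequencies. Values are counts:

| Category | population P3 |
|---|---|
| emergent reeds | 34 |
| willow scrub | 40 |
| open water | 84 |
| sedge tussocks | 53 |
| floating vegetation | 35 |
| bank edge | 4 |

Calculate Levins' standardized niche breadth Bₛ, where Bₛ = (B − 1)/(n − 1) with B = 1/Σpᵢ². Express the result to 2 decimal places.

Proportions for population P3 (n=250): 34/250=0.1360, 40/250=0.1600, 84/250=0.3360, 53/250=0.2120, 35/250=0.1400, 4/250=0.0160
Σpᵢ² = 0.1360² + 0.1600² + 0.3360² + 0.2120² + 0.1400² + 0.0160² = 0.018496 + 0.025600 + 0.112896 + 0.044944 + 0.019600 + 0.000256 = 0.221792
B = 1 / 0.221792 = 4.5087
Bₛ = (B − 1)/(n − 1) = (4.5087 − 1)/(6 − 1) = 3.5087/5 = 0.7017

0.70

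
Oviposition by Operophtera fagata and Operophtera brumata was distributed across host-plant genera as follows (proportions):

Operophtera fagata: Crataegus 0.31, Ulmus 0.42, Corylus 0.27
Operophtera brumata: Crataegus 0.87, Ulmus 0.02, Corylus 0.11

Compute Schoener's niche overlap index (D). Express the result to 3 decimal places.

Σ|p₁ᵢ − p₂ᵢ| = 0.56 + 0.40 + 0.16 = 1.12
D = 1 − ½ × 1.12 = 1 − 0.560 = 0.44000

0.440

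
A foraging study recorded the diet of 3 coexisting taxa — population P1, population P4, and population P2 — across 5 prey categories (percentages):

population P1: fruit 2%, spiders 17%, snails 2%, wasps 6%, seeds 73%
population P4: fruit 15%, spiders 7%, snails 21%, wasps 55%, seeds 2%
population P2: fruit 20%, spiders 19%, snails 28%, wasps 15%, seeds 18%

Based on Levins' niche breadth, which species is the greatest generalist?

Convert percentages to proportions (divide by 100).
Σp_P1ᵢ² = 0.02² + 0.17² + 0.02² + 0.06² + 0.73² = 0.0004 + 0.0289 + 0.0004 + 0.0036 + 0.5329 = 0.5662
B_P1 = 1 / 0.5662 = 1.7662
Σp_P4ᵢ² = 0.15² + 0.07² + 0.21² + 0.55² + 0.02² = 0.0225 + 0.0049 + 0.0441 + 0.3025 + 0.0004 = 0.3744
B_P4 = 1 / 0.3744 = 2.6709
Σp_P2ᵢ² = 0.20² + 0.19² + 0.28² + 0.15² + 0.18² = 0.0400 + 0.0361 + 0.0784 + 0.0225 + 0.0324 = 0.2094
B_P2 = 1 / 0.2094 = 4.7755
Highest B → broadest niche (most generalist): population P2 (B = 4.78).

population P2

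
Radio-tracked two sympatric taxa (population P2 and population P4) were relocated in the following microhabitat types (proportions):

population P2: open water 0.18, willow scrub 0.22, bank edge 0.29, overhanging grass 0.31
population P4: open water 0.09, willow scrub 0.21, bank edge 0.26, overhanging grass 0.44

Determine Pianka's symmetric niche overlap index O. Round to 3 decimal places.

0.959

Σ p₁ᵢp₂ᵢ = 0.0162 + 0.0462 + 0.0754 + 0.1364 = 0.2742
Σp_1ᵢ² = 0.18² + 0.22² + 0.29² + 0.31² = 0.0324 + 0.0484 + 0.0841 + 0.0961 = 0.2610
Σp_2ᵢ² = 0.09² + 0.21² + 0.26² + 0.44² = 0.0081 + 0.0441 + 0.0676 + 0.1936 = 0.3134
O = 0.2742 / √(0.2610 × 0.3134) = 0.2742 / 0.286002 = 0.95873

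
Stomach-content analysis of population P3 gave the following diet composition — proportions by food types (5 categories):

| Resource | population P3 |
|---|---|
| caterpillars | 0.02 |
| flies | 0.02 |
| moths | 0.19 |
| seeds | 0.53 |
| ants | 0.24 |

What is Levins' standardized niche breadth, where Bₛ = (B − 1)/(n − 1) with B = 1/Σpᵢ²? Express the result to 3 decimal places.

Σpᵢ² = 0.02² + 0.02² + 0.19² + 0.53² + 0.24² = 0.0004 + 0.0004 + 0.0361 + 0.2809 + 0.0576 = 0.3754
B = 1 / 0.3754 = 2.66383
Bₛ = (B − 1)/(n − 1) = (2.66383 − 1)/(5 − 1) = 1.66383/4 = 0.41596

0.416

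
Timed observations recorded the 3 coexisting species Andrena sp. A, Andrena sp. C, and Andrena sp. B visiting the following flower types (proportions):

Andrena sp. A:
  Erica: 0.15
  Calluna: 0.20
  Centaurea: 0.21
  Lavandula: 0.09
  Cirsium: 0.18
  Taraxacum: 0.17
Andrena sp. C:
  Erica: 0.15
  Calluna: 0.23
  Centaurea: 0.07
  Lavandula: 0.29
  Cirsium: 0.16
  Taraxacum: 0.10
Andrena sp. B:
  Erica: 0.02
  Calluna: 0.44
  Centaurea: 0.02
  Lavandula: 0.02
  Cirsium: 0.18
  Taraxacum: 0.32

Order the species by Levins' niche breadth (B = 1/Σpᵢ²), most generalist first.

Andrena sp. A > Andrena sp. C > Andrena sp. B

Σp_Aᵢ² = 0.15² + 0.20² + 0.21² + 0.09² + 0.18² + 0.17² = 0.0225 + 0.0400 + 0.0441 + 0.0081 + 0.0324 + 0.0289 = 0.1760
B_A = 1 / 0.1760 = 5.6818
Σp_Cᵢ² = 0.15² + 0.23² + 0.07² + 0.29² + 0.16² + 0.10² = 0.0225 + 0.0529 + 0.0049 + 0.0841 + 0.0256 + 0.0100 = 0.2000
B_C = 1 / 0.2000 = 5.0000
Σp_Bᵢ² = 0.02² + 0.44² + 0.02² + 0.02² + 0.18² + 0.32² = 0.0004 + 0.1936 + 0.0004 + 0.0004 + 0.0324 + 0.1024 = 0.3296
B_B = 1 / 0.3296 = 3.0340
Ranking by B (broadest → narrowest): Andrena sp. A (5.68) > Andrena sp. C (5.00) > Andrena sp. B (3.03)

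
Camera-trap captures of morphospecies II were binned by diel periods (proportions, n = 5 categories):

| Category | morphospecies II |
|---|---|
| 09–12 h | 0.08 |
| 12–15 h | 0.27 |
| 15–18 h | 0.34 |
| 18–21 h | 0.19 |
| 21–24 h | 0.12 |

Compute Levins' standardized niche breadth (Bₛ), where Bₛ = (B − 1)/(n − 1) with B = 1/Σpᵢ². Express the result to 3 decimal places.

0.769

Σpᵢ² = 0.08² + 0.27² + 0.34² + 0.19² + 0.12² = 0.0064 + 0.0729 + 0.1156 + 0.0361 + 0.0144 = 0.2454
B = 1 / 0.2454 = 4.07498
Bₛ = (B − 1)/(n − 1) = (4.07498 − 1)/(5 − 1) = 3.07498/4 = 0.76875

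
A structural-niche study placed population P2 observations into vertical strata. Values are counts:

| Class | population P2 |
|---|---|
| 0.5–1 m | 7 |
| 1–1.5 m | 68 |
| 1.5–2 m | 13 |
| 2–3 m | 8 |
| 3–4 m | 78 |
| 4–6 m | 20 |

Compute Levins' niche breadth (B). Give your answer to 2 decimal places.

Proportions for population P2 (n=194): 7/194=0.0361, 68/194=0.3505, 13/194=0.0670, 8/194=0.0412, 78/194=0.4021, 20/194=0.1031
Σpᵢ² = 0.0361² + 0.3505² + 0.0670² + 0.0412² + 0.4021² + 0.1031² = 0.001303 + 0.122850 + 0.004489 + 0.001697 + 0.161684 + 0.010630 = 0.302653
B = 1 / 0.302653 = 3.3041

3.30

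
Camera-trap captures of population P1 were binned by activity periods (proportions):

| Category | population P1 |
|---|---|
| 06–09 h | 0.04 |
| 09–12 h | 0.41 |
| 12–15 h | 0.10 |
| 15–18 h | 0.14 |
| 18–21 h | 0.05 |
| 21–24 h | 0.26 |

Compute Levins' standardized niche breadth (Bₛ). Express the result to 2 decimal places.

Σpᵢ² = 0.04² + 0.41² + 0.10² + 0.14² + 0.05² + 0.26² = 0.0016 + 0.1681 + 0.0100 + 0.0196 + 0.0025 + 0.0676 = 0.2694
B = 1 / 0.2694 = 3.7120
Bₛ = (B − 1)/(n − 1) = (3.7120 − 1)/(6 − 1) = 2.7120/5 = 0.5424

0.54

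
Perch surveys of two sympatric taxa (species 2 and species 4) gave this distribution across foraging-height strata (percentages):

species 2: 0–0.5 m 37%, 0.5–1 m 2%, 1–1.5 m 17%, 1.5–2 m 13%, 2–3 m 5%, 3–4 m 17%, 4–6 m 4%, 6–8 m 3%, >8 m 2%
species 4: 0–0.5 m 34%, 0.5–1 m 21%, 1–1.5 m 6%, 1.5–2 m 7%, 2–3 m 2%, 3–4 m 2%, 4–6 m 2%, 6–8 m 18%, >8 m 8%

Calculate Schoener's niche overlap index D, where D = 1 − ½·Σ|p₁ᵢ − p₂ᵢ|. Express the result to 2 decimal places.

0.60

Convert percentages to proportions (divide by 100).
Σ|p₁ᵢ − p₂ᵢ| = 0.03 + 0.19 + 0.11 + 0.06 + 0.03 + 0.15 + 0.02 + 0.15 + 0.06 = 0.80
D = 1 − ½ × 0.80 = 1 − 0.400 = 0.6000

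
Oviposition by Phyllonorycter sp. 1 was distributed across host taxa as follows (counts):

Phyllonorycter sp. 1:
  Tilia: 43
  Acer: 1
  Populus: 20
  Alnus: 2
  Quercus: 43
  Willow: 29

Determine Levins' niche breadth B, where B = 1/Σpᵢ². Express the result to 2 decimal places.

Proportions for Phyllonorycter sp. 1 (n=138): 43/138=0.3116, 1/138=0.0072, 20/138=0.1449, 2/138=0.0145, 43/138=0.3116, 29/138=0.2101
Σpᵢ² = 0.3116² + 0.0072² + 0.1449² + 0.0145² + 0.3116² + 0.2101² = 0.097095 + 0.000052 + 0.020996 + 0.000210 + 0.097095 + 0.044142 = 0.259590
B = 1 / 0.259590 = 3.8522

3.85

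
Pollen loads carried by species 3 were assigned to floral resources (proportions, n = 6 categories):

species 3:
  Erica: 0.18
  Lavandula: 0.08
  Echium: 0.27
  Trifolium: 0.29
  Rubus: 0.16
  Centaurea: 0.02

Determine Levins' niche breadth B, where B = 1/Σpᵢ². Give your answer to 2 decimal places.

Σpᵢ² = 0.18² + 0.08² + 0.27² + 0.29² + 0.16² + 0.02² = 0.0324 + 0.0064 + 0.0729 + 0.0841 + 0.0256 + 0.0004 = 0.2218
B = 1 / 0.2218 = 4.5086

4.51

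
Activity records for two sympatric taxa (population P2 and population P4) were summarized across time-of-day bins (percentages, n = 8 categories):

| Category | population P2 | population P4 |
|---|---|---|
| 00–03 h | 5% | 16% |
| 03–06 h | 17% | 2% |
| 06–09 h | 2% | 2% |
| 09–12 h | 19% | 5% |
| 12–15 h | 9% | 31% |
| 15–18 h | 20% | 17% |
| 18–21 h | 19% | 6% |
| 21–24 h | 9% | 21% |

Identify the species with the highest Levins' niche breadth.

Convert percentages to proportions (divide by 100).
Σp_P2ᵢ² = 0.05² + 0.17² + 0.02² + 0.19² + 0.09² + 0.20² + 0.19² + 0.09² = 0.0025 + 0.0289 + 0.0004 + 0.0361 + 0.0081 + 0.0400 + 0.0361 + 0.0081 = 0.1602
B_P2 = 1 / 0.1602 = 6.2422
Σp_P4ᵢ² = 0.16² + 0.02² + 0.02² + 0.05² + 0.31² + 0.17² + 0.06² + 0.21² = 0.0256 + 0.0004 + 0.0004 + 0.0025 + 0.0961 + 0.0289 + 0.0036 + 0.0441 = 0.2016
B_P4 = 1 / 0.2016 = 4.9603
Highest B → broadest niche (most generalist): population P2 (B = 6.24).

population P2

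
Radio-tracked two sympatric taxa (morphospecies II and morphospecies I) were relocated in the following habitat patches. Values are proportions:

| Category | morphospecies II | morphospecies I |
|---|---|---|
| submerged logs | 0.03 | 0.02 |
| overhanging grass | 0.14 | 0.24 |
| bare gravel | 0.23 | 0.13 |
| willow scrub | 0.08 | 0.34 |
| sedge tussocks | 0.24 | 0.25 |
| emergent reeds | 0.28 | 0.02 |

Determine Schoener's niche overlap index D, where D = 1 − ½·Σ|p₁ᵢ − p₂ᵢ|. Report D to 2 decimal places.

0.63

Σ|p₁ᵢ − p₂ᵢ| = 0.01 + 0.10 + 0.10 + 0.26 + 0.01 + 0.26 = 0.74
D = 1 − ½ × 0.74 = 1 − 0.370 = 0.6300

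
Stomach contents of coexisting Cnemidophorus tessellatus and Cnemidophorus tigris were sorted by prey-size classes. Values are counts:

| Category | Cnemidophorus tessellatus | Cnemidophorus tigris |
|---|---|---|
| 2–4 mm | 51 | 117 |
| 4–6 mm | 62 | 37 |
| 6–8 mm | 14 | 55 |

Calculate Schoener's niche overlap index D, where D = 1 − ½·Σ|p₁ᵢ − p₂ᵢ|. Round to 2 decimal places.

0.69

Proportions for Cnemidophorus tessellatus (n=127): 51/127=0.4016, 62/127=0.4882, 14/127=0.1102
Proportions for Cnemidophorus tigris (n=209): 117/209=0.5598, 37/209=0.1770, 55/209=0.2632
Σ|p₁ᵢ − p₂ᵢ| = 0.1582 + 0.3112 + 0.1530 = 0.6224
D = 1 − ½ × 0.6224 = 1 − 0.31120 = 0.68880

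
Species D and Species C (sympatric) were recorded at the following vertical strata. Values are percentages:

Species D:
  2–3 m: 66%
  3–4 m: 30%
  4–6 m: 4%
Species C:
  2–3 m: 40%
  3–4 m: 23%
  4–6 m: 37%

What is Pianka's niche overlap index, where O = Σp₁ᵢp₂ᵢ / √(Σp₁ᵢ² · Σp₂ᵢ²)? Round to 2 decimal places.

0.81

Convert percentages to proportions (divide by 100).
Σ p₁ᵢp₂ᵢ = 0.2640 + 0.0690 + 0.0148 = 0.3478
Σp_1ᵢ² = 0.66² + 0.30² + 0.04² = 0.4356 + 0.0900 + 0.0016 = 0.5272
Σp_2ᵢ² = 0.40² + 0.23² + 0.37² = 0.1600 + 0.0529 + 0.1369 = 0.3498
O = 0.3478 / √(0.5272 × 0.3498) = 0.3478 / 0.42944 = 0.8099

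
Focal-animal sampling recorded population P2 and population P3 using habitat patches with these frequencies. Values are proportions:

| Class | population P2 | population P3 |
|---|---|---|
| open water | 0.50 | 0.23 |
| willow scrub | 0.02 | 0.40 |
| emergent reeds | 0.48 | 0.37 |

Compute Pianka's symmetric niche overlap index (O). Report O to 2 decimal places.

Σ p₁ᵢp₂ᵢ = 0.1150 + 0.0080 + 0.1776 = 0.3006
Σp_1ᵢ² = 0.50² + 0.02² + 0.48² = 0.2500 + 0.0004 + 0.2304 = 0.4808
Σp_2ᵢ² = 0.23² + 0.40² + 0.37² = 0.0529 + 0.1600 + 0.1369 = 0.3498
O = 0.3006 / √(0.4808 × 0.3498) = 0.3006 / 0.41010 = 0.7330

0.73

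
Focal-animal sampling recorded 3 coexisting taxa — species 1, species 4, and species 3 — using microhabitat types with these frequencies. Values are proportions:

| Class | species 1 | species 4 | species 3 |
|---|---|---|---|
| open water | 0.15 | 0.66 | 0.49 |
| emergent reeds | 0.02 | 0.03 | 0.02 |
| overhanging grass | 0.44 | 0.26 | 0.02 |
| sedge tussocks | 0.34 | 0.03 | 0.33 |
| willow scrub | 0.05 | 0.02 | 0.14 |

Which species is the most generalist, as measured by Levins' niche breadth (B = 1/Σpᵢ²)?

Σp_1ᵢ² = 0.15² + 0.02² + 0.44² + 0.34² + 0.05² = 0.0225 + 0.0004 + 0.1936 + 0.1156 + 0.0025 = 0.3346
B_1 = 1 / 0.3346 = 2.9886
Σp_4ᵢ² = 0.66² + 0.03² + 0.26² + 0.03² + 0.02² = 0.4356 + 0.0009 + 0.0676 + 0.0009 + 0.0004 = 0.5054
B_4 = 1 / 0.5054 = 1.9786
Σp_3ᵢ² = 0.49² + 0.02² + 0.02² + 0.33² + 0.14² = 0.2401 + 0.0004 + 0.0004 + 0.1089 + 0.0196 = 0.3694
B_3 = 1 / 0.3694 = 2.7071
Highest B → broadest niche (most generalist): species 1 (B = 2.99).

species 1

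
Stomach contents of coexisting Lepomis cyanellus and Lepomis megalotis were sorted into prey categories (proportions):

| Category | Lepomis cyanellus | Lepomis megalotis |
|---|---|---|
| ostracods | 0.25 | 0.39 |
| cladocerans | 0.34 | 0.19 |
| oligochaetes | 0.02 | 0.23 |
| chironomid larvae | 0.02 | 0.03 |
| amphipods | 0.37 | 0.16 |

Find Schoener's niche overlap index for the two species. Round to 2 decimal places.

0.64

Σ|p₁ᵢ − p₂ᵢ| = 0.14 + 0.15 + 0.21 + 0.01 + 0.21 = 0.72
D = 1 − ½ × 0.72 = 1 − 0.360 = 0.6400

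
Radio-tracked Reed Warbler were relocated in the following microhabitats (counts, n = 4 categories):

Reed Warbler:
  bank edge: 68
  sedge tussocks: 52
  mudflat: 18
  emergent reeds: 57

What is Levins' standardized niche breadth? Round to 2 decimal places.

0.83

Proportions for Reed Warbler (n=195): 68/195=0.3487, 52/195=0.2667, 18/195=0.0923, 57/195=0.2923
Σpᵢ² = 0.3487² + 0.2667² + 0.0923² + 0.2923² = 0.121592 + 0.071129 + 0.008519 + 0.085439 = 0.286679
B = 1 / 0.286679 = 3.4882
Bₛ = (B − 1)/(n − 1) = (3.4882 − 1)/(4 − 1) = 2.4882/3 = 0.8294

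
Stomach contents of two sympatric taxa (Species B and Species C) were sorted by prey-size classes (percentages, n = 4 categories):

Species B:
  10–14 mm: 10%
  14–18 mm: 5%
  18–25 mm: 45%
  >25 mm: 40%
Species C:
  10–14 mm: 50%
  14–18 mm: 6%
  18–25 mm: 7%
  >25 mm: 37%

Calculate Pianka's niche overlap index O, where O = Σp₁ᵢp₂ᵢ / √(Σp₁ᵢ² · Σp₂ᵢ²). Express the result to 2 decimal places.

0.60

Convert percentages to proportions (divide by 100).
Σ p₁ᵢp₂ᵢ = 0.0500 + 0.0030 + 0.0315 + 0.1480 = 0.2325
Σp_1ᵢ² = 0.10² + 0.05² + 0.45² + 0.40² = 0.0100 + 0.0025 + 0.2025 + 0.1600 = 0.3750
Σp_2ᵢ² = 0.50² + 0.06² + 0.07² + 0.37² = 0.2500 + 0.0036 + 0.0049 + 0.1369 = 0.3954
O = 0.2325 / √(0.3750 × 0.3954) = 0.2325 / 0.38506 = 0.6038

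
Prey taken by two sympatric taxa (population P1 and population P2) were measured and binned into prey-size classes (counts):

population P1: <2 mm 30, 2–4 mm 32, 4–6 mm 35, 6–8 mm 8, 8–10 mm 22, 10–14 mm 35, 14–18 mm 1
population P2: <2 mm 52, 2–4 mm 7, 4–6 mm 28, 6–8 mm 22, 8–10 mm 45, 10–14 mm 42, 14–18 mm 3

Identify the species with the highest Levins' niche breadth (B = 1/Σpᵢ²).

population P1

Proportions for population P1 (n=163): 30/163=0.1840, 32/163=0.1963, 35/163=0.2147, 8/163=0.0491, 22/163=0.1350, 35/163=0.2147, 1/163=0.0061
Proportions for population P2 (n=199): 52/199=0.2613, 7/199=0.0352, 28/199=0.1407, 22/199=0.1106, 45/199=0.2261, 42/199=0.2111, 3/199=0.0151
Σp_P1ᵢ² = 0.1840² + 0.1963² + 0.2147² + 0.0491² + 0.1350² + 0.2147² + 0.0061² = 0.033856 + 0.038534 + 0.046096 + 0.002411 + 0.018225 + 0.046096 + 0.000037 = 0.185255
B_P1 = 1 / 0.185255 = 5.3980
Σp_P2ᵢ² = 0.2613² + 0.0352² + 0.1407² + 0.1106² + 0.2261² + 0.2111² + 0.0151² = 0.068278 + 0.001239 + 0.019796 + 0.012232 + 0.051121 + 0.044563 + 0.000228 = 0.197457
B_P2 = 1 / 0.197457 = 5.0644
Highest B → broadest niche (most generalist): population P1 (B = 5.40).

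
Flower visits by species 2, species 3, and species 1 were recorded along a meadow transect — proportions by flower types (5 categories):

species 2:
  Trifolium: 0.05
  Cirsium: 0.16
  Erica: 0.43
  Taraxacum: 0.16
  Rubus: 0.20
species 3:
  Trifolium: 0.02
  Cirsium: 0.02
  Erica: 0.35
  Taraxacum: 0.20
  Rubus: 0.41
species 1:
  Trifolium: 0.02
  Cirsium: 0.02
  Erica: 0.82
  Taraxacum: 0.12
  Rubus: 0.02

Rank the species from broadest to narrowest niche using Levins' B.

species 2 > species 3 > species 1

Σp_2ᵢ² = 0.05² + 0.16² + 0.43² + 0.16² + 0.20² = 0.0025 + 0.0256 + 0.1849 + 0.0256 + 0.0400 = 0.2786
B_2 = 1 / 0.2786 = 3.5894
Σp_3ᵢ² = 0.02² + 0.02² + 0.35² + 0.20² + 0.41² = 0.0004 + 0.0004 + 0.1225 + 0.0400 + 0.1681 = 0.3314
B_3 = 1 / 0.3314 = 3.0175
Σp_1ᵢ² = 0.02² + 0.02² + 0.82² + 0.12² + 0.02² = 0.0004 + 0.0004 + 0.6724 + 0.0144 + 0.0004 = 0.6880
B_1 = 1 / 0.6880 = 1.4535
Ranking by B (broadest → narrowest): species 2 (3.59) > species 3 (3.02) > species 1 (1.45)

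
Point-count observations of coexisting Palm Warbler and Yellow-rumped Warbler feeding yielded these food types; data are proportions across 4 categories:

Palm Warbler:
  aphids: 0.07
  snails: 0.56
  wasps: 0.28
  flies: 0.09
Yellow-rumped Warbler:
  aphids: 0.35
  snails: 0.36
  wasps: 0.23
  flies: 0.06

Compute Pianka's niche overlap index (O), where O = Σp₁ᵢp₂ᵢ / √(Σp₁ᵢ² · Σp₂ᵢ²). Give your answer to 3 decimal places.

0.837

Σ p₁ᵢp₂ᵢ = 0.0245 + 0.2016 + 0.0644 + 0.0054 = 0.2959
Σp_1ᵢ² = 0.07² + 0.56² + 0.28² + 0.09² = 0.0049 + 0.3136 + 0.0784 + 0.0081 = 0.4050
Σp_2ᵢ² = 0.35² + 0.36² + 0.23² + 0.06² = 0.1225 + 0.1296 + 0.0529 + 0.0036 = 0.3086
O = 0.2959 / √(0.4050 × 0.3086) = 0.2959 / 0.353529 = 0.83699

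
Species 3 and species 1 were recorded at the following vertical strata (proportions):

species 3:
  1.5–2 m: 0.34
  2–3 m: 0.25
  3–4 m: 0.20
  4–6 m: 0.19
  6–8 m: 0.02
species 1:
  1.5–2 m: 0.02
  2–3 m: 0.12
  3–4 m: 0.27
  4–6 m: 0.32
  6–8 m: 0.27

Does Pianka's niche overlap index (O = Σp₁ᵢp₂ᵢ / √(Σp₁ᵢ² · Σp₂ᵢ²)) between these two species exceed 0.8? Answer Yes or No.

Σ p₁ᵢp₂ᵢ = 0.0068 + 0.0300 + 0.0540 + 0.0608 + 0.0054 = 0.1570
Σp_1ᵢ² = 0.34² + 0.25² + 0.20² + 0.19² + 0.02² = 0.1156 + 0.0625 + 0.0400 + 0.0361 + 0.0004 = 0.2546
Σp_2ᵢ² = 0.02² + 0.12² + 0.27² + 0.32² + 0.27² = 0.0004 + 0.0144 + 0.0729 + 0.1024 + 0.0729 = 0.2630
O = 0.1570 / √(0.2546 × 0.2630) = 0.1570 / 0.25877 = 0.6067
O = 0.6067 < 0.8 → No.

No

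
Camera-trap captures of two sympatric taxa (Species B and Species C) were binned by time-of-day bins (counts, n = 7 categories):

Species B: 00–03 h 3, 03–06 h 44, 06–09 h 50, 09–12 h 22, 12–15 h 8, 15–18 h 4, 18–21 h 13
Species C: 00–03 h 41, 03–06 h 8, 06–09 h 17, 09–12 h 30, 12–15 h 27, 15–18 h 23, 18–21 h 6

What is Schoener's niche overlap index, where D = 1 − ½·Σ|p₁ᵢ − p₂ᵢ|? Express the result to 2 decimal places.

Proportions for Species B (n=144): 3/144=0.0208, 44/144=0.3056, 50/144=0.3472, 22/144=0.1528, 8/144=0.0556, 4/144=0.0278, 13/144=0.0903
Proportions for Species C (n=152): 41/152=0.2697, 8/152=0.0526, 17/152=0.1118, 30/152=0.1974, 27/152=0.1776, 23/152=0.1513, 6/152=0.0395
Σ|p₁ᵢ − p₂ᵢ| = 0.2489 + 0.2530 + 0.2354 + 0.0446 + 0.1220 + 0.1235 + 0.0508 = 1.0782
D = 1 − ½ × 1.0782 = 1 − 0.53910 = 0.46090

0.46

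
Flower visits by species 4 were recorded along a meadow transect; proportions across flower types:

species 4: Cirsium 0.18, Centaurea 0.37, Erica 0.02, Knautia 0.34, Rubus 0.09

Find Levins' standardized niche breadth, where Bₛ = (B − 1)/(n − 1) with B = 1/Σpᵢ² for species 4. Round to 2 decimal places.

0.60

Σpᵢ² = 0.18² + 0.37² + 0.02² + 0.34² + 0.09² = 0.0324 + 0.1369 + 0.0004 + 0.1156 + 0.0081 = 0.2934
B = 1 / 0.2934 = 3.4083
Bₛ = (B − 1)/(n − 1) = (3.4083 − 1)/(5 − 1) = 2.4083/4 = 0.6021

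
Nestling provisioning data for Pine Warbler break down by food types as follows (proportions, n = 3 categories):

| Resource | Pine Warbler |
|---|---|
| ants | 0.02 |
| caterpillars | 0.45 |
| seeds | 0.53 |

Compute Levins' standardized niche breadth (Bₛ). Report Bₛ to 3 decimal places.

Σpᵢ² = 0.02² + 0.45² + 0.53² = 0.0004 + 0.2025 + 0.2809 = 0.4838
B = 1 / 0.4838 = 2.06697
Bₛ = (B − 1)/(n − 1) = (2.06697 − 1)/(3 − 1) = 1.06697/2 = 0.53349

0.533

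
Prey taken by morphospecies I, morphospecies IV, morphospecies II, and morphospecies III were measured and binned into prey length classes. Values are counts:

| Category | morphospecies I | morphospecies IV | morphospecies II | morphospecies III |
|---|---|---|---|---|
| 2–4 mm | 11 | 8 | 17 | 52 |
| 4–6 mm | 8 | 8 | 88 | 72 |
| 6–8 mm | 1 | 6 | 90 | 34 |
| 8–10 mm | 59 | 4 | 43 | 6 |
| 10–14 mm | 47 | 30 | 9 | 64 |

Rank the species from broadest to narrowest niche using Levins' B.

Proportions for morphospecies I (n=126): 11/126=0.0873, 8/126=0.0635, 1/126=0.0079, 59/126=0.4683, 47/126=0.3730
Proportions for morphospecies IV (n=56): 8/56=0.1429, 8/56=0.1429, 6/56=0.1071, 4/56=0.0714, 30/56=0.5357
Proportions for morphospecies II (n=247): 17/247=0.0688, 88/247=0.3563, 90/247=0.3644, 43/247=0.1741, 9/247=0.0364
Proportions for morphospecies III (n=228): 52/228=0.2281, 72/228=0.3158, 34/228=0.1491, 6/228=0.0263, 64/228=0.2807
Σp_Iᵢ² = 0.0873² + 0.0635² + 0.0079² + 0.4683² + 0.3730² = 0.007621 + 0.004032 + 0.000062 + 0.219305 + 0.139129 = 0.370149
B_I = 1 / 0.370149 = 2.7016
Σp_IVᵢ² = 0.1429² + 0.1429² + 0.1071² + 0.0714² + 0.5357² = 0.020420 + 0.020420 + 0.011470 + 0.005098 + 0.286974 = 0.344382
B_IV = 1 / 0.344382 = 2.9038
Σp_IIᵢ² = 0.0688² + 0.3563² + 0.3644² + 0.1741² + 0.0364² = 0.004733 + 0.126950 + 0.132787 + 0.030311 + 0.001325 = 0.296106
B_II = 1 / 0.296106 = 3.3772
Σp_IIIᵢ² = 0.2281² + 0.3158² + 0.1491² + 0.0263² + 0.2807² = 0.052030 + 0.099730 + 0.022231 + 0.000692 + 0.078792 = 0.253475
B_III = 1 / 0.253475 = 3.9452
Ranking by B (broadest → narrowest): morphospecies III (3.95) > morphospecies II (3.38) > morphospecies IV (2.90) > morphospecies I (2.70)

morphospecies III > morphospecies II > morphospecies IV > morphospecies I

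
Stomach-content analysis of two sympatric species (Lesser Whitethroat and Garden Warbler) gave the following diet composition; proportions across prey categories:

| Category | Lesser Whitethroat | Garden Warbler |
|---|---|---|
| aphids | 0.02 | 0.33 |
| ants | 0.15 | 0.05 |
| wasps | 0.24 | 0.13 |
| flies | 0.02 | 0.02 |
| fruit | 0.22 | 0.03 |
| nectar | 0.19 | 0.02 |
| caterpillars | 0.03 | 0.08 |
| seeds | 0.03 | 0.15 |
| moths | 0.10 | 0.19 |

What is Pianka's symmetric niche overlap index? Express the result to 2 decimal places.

0.44

Σ p₁ᵢp₂ᵢ = 0.0066 + 0.0075 + 0.0312 + 0.0004 + 0.0066 + 0.0038 + 0.0024 + 0.0045 + 0.0190 = 0.0820
Σp_1ᵢ² = 0.02² + 0.15² + 0.24² + 0.02² + 0.22² + 0.19² + 0.03² + 0.03² + 0.10² = 0.0004 + 0.0225 + 0.0576 + 0.0004 + 0.0484 + 0.0361 + 0.0009 + 0.0009 + 0.0100 = 0.1772
Σp_2ᵢ² = 0.33² + 0.05² + 0.13² + 0.02² + 0.03² + 0.02² + 0.08² + 0.15² + 0.19² = 0.1089 + 0.0025 + 0.0169 + 0.0004 + 0.0009 + 0.0004 + 0.0064 + 0.0225 + 0.0361 = 0.1950
O = 0.0820 / √(0.1772 × 0.1950) = 0.0820 / 0.18589 = 0.4411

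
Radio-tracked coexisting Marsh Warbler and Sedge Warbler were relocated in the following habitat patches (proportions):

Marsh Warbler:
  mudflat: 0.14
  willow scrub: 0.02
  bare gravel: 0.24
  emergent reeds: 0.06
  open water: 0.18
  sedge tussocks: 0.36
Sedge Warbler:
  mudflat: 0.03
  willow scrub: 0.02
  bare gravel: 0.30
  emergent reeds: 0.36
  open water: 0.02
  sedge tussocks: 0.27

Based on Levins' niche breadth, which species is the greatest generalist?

Σp_Marsᵢ² = 0.14² + 0.02² + 0.24² + 0.06² + 0.18² + 0.36² = 0.0196 + 0.0004 + 0.0576 + 0.0036 + 0.0324 + 0.1296 = 0.2432
B_Mars = 1 / 0.2432 = 4.1118
Σp_Sedgᵢ² = 0.03² + 0.02² + 0.30² + 0.36² + 0.02² + 0.27² = 0.0009 + 0.0004 + 0.0900 + 0.1296 + 0.0004 + 0.0729 = 0.2942
B_Sedg = 1 / 0.2942 = 3.3990
Highest B → broadest niche (most generalist): Marsh Warbler (B = 4.11).

Marsh Warbler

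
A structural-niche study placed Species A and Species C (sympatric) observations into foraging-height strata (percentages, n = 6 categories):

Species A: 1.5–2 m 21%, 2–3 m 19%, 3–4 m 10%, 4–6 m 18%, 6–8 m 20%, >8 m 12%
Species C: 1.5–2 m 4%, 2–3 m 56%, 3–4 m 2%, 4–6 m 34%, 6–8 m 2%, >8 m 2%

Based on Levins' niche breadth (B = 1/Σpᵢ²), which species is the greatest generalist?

Species A

Convert percentages to proportions (divide by 100).
Σp_Aᵢ² = 0.21² + 0.19² + 0.10² + 0.18² + 0.20² + 0.12² = 0.0441 + 0.0361 + 0.0100 + 0.0324 + 0.0400 + 0.0144 = 0.1770
B_A = 1 / 0.1770 = 5.6497
Σp_Cᵢ² = 0.04² + 0.56² + 0.02² + 0.34² + 0.02² + 0.02² = 0.0016 + 0.3136 + 0.0004 + 0.1156 + 0.0004 + 0.0004 = 0.4320
B_C = 1 / 0.4320 = 2.3148
Highest B → broadest niche (most generalist): Species A (B = 5.65).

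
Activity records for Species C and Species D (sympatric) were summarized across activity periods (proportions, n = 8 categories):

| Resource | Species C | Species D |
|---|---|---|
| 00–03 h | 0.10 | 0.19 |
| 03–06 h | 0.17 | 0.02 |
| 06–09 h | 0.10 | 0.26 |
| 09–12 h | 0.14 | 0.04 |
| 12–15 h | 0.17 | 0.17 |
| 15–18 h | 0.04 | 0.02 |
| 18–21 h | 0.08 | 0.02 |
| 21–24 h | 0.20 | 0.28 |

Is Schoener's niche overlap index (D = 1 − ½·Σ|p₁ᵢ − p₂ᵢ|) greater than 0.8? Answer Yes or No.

Σ|p₁ᵢ − p₂ᵢ| = 0.09 + 0.15 + 0.16 + 0.10 + 0.00 + 0.02 + 0.06 + 0.08 = 0.66
D = 1 − ½ × 0.66 = 1 − 0.330 = 0.6700
D = 0.6700 < 0.8 → No.

No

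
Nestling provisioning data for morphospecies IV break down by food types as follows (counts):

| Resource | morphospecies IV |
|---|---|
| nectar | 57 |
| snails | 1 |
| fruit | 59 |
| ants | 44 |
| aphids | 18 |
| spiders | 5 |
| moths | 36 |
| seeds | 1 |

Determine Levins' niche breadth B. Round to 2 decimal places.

4.74

Proportions for morphospecies IV (n=221): 57/221=0.2579, 1/221=0.0045, 59/221=0.2670, 44/221=0.1991, 18/221=0.0814, 5/221=0.0226, 36/221=0.1629, 1/221=0.0045
Σpᵢ² = 0.2579² + 0.0045² + 0.2670² + 0.1991² + 0.0814² + 0.0226² + 0.1629² + 0.0045² = 0.066512 + 0.000020 + 0.071289 + 0.039641 + 0.006626 + 0.000511 + 0.026536 + 0.000020 = 0.211155
B = 1 / 0.211155 = 4.7359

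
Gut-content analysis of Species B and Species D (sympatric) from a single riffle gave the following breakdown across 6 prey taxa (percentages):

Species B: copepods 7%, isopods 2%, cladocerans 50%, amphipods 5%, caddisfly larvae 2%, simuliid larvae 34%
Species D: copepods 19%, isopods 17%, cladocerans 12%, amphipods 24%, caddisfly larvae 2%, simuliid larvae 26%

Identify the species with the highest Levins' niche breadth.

Species D

Convert percentages to proportions (divide by 100).
Σp_Bᵢ² = 0.07² + 0.02² + 0.50² + 0.05² + 0.02² + 0.34² = 0.0049 + 0.0004 + 0.2500 + 0.0025 + 0.0004 + 0.1156 = 0.3738
B_B = 1 / 0.3738 = 2.6752
Σp_Dᵢ² = 0.19² + 0.17² + 0.12² + 0.24² + 0.02² + 0.26² = 0.0361 + 0.0289 + 0.0144 + 0.0576 + 0.0004 + 0.0676 = 0.2050
B_D = 1 / 0.2050 = 4.8780
Highest B → broadest niche (most generalist): Species D (B = 4.88).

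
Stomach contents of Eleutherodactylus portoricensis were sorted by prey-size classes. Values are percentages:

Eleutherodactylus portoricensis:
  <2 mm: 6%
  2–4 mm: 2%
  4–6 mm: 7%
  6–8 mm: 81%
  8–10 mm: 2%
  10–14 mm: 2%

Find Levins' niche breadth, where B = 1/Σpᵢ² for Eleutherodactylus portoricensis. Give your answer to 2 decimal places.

1.50

Convert percentages to proportions (divide by 100).
Σpᵢ² = 0.06² + 0.02² + 0.07² + 0.81² + 0.02² + 0.02² = 0.0036 + 0.0004 + 0.0049 + 0.6561 + 0.0004 + 0.0004 = 0.6658
B = 1 / 0.6658 = 1.5020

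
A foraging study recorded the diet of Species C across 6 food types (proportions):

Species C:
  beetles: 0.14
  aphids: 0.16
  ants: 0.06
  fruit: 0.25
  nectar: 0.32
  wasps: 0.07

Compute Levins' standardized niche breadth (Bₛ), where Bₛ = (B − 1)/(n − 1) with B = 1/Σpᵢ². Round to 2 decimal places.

0.71

Σpᵢ² = 0.14² + 0.16² + 0.06² + 0.25² + 0.32² + 0.07² = 0.0196 + 0.0256 + 0.0036 + 0.0625 + 0.1024 + 0.0049 = 0.2186
B = 1 / 0.2186 = 4.5746
Bₛ = (B − 1)/(n − 1) = (4.5746 − 1)/(6 − 1) = 3.5746/5 = 0.7149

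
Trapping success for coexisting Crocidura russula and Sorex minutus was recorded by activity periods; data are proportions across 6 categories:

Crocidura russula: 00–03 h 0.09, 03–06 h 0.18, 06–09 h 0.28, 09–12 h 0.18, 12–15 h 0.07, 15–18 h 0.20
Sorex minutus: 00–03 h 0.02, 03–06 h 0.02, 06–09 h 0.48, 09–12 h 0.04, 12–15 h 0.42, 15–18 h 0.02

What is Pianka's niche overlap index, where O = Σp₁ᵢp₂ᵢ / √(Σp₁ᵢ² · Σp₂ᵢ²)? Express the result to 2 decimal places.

0.64

Σ p₁ᵢp₂ᵢ = 0.0018 + 0.0036 + 0.1344 + 0.0072 + 0.0294 + 0.0040 = 0.1804
Σp_1ᵢ² = 0.09² + 0.18² + 0.28² + 0.18² + 0.07² + 0.20² = 0.0081 + 0.0324 + 0.0784 + 0.0324 + 0.0049 + 0.0400 = 0.1962
Σp_2ᵢ² = 0.02² + 0.02² + 0.48² + 0.04² + 0.42² + 0.02² = 0.0004 + 0.0004 + 0.2304 + 0.0016 + 0.1764 + 0.0004 = 0.4096
O = 0.1804 / √(0.1962 × 0.4096) = 0.1804 / 0.28348 = 0.6364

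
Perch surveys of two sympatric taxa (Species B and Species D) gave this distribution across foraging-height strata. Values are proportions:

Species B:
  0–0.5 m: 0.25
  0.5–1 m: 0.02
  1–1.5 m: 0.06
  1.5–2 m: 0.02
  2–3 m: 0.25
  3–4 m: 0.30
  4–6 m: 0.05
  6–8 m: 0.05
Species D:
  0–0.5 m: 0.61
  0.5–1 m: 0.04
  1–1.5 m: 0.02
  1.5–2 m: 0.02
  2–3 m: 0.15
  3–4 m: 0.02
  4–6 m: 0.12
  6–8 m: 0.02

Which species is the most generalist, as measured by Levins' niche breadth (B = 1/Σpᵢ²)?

Σp_Bᵢ² = 0.25² + 0.02² + 0.06² + 0.02² + 0.25² + 0.30² + 0.05² + 0.05² = 0.0625 + 0.0004 + 0.0036 + 0.0004 + 0.0625 + 0.0900 + 0.0025 + 0.0025 = 0.2244
B_B = 1 / 0.2244 = 4.4563
Σp_Dᵢ² = 0.61² + 0.04² + 0.02² + 0.02² + 0.15² + 0.02² + 0.12² + 0.02² = 0.3721 + 0.0016 + 0.0004 + 0.0004 + 0.0225 + 0.0004 + 0.0144 + 0.0004 = 0.4122
B_D = 1 / 0.4122 = 2.4260
Highest B → broadest niche (most generalist): Species B (B = 4.46).

Species B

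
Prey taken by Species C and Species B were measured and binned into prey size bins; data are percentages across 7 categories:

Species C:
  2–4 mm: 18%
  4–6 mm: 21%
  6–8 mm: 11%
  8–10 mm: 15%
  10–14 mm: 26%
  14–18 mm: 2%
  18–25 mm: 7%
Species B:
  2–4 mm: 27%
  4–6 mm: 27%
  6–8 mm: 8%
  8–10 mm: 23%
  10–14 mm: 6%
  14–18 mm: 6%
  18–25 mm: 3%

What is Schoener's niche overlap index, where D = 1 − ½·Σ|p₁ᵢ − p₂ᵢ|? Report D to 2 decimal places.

Convert percentages to proportions (divide by 100).
Σ|p₁ᵢ − p₂ᵢ| = 0.09 + 0.06 + 0.03 + 0.08 + 0.20 + 0.04 + 0.04 = 0.54
D = 1 − ½ × 0.54 = 1 − 0.270 = 0.7300

0.73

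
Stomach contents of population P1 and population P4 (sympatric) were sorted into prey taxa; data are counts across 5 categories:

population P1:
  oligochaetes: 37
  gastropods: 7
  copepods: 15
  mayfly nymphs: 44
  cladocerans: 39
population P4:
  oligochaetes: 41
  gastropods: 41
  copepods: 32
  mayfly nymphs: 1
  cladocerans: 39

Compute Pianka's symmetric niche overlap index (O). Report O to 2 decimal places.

0.70

Proportions for population P1 (n=142): 37/142=0.2606, 7/142=0.0493, 15/142=0.1056, 44/142=0.3099, 39/142=0.2746
Proportions for population P4 (n=154): 41/154=0.2662, 41/154=0.2662, 32/154=0.2078, 1/154=0.0065, 39/154=0.2532
Σ p₁ᵢp₂ᵢ = 0.069372 + 0.013124 + 0.021944 + 0.002014 + 0.069529 = 0.175983
Σp_1ᵢ² = 0.2606² + 0.0493² + 0.1056² + 0.3099² + 0.2746² = 0.067912 + 0.002430 + 0.011151 + 0.096038 + 0.075405 = 0.252936
Σp_2ᵢ² = 0.2662² + 0.2662² + 0.2078² + 0.0065² + 0.2532² = 0.070862 + 0.070862 + 0.043181 + 0.000042 + 0.064110 = 0.249057
O = 0.175983 / √(0.252936 × 0.249057) = 0.175983 / 0.2509890 = 0.7012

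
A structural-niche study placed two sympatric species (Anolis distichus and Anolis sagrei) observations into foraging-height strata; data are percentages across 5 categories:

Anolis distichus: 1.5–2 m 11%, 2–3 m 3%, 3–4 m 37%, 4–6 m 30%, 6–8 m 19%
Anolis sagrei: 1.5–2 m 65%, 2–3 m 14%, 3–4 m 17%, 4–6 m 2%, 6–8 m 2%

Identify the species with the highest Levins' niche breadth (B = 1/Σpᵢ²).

Convert percentages to proportions (divide by 100).
Σp_distᵢ² = 0.11² + 0.03² + 0.37² + 0.30² + 0.19² = 0.0121 + 0.0009 + 0.1369 + 0.0900 + 0.0361 = 0.2760
B_dist = 1 / 0.2760 = 3.6232
Σp_sagrᵢ² = 0.65² + 0.14² + 0.17² + 0.02² + 0.02² = 0.4225 + 0.0196 + 0.0289 + 0.0004 + 0.0004 = 0.4718
B_sagr = 1 / 0.4718 = 2.1195
Highest B → broadest niche (most generalist): Anolis distichus (B = 3.62).

Anolis distichus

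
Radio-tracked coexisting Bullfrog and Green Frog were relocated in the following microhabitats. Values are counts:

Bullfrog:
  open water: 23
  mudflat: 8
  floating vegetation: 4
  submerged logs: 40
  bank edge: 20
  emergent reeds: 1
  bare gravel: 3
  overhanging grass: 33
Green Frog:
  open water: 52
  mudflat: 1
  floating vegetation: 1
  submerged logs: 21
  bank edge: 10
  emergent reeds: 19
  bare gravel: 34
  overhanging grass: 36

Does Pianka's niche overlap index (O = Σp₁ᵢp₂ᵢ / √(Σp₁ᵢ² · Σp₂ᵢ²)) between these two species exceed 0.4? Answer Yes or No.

Yes

Proportions for Bullfrog (n=132): 23/132=0.1742, 8/132=0.0606, 4/132=0.0303, 40/132=0.3030, 20/132=0.1515, 1/132=0.0076, 3/132=0.0227, 33/132=0.2500
Proportions for Green Frog (n=174): 52/174=0.2989, 1/174=0.0057, 1/174=0.0057, 21/174=0.1207, 10/174=0.0575, 19/174=0.1092, 34/174=0.1954, 36/174=0.2069
Σ p₁ᵢp₂ᵢ = 0.052068 + 0.000345 + 0.000173 + 0.036572 + 0.008711 + 0.000830 + 0.004436 + 0.051725 = 0.154860
Σp_1ᵢ² = 0.1742² + 0.0606² + 0.0303² + 0.3030² + 0.1515² + 0.0076² + 0.0227² + 0.2500² = 0.030346 + 0.003672 + 0.000918 + 0.091809 + 0.022952 + 0.000058 + 0.000515 + 0.062500 = 0.212770
Σp_2ᵢ² = 0.2989² + 0.0057² + 0.0057² + 0.1207² + 0.0575² + 0.1092² + 0.1954² + 0.2069² = 0.089341 + 0.000032 + 0.000032 + 0.014568 + 0.003306 + 0.011925 + 0.038181 + 0.042808 = 0.200193
O = 0.154860 / √(0.212770 × 0.200193) = 0.154860 / 0.2063857 = 0.7503
O = 0.7503 > 0.4 → Yes.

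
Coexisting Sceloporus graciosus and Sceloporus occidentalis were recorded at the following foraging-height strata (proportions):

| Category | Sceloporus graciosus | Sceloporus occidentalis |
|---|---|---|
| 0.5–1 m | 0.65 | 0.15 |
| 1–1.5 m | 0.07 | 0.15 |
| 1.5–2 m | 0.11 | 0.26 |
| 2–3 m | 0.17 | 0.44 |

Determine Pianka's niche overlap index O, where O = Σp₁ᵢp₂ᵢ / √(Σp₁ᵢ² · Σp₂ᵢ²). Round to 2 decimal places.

Σ p₁ᵢp₂ᵢ = 0.0975 + 0.0105 + 0.0286 + 0.0748 = 0.2114
Σp_1ᵢ² = 0.65² + 0.07² + 0.11² + 0.17² = 0.4225 + 0.0049 + 0.0121 + 0.0289 = 0.4684
Σp_2ᵢ² = 0.15² + 0.15² + 0.26² + 0.44² = 0.0225 + 0.0225 + 0.0676 + 0.1936 = 0.3062
O = 0.2114 / √(0.4684 × 0.3062) = 0.2114 / 0.37871 = 0.5582

0.56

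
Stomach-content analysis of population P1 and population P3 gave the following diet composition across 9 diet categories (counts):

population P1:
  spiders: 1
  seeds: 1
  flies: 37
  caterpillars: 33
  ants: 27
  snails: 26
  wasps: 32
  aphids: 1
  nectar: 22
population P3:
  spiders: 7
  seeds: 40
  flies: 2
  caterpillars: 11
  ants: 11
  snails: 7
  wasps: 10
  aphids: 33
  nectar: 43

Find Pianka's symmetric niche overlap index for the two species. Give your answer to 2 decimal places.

0.44

Proportions for population P1 (n=180): 1/180=0.0056, 1/180=0.0056, 37/180=0.2056, 33/180=0.1833, 27/180=0.1500, 26/180=0.1444, 32/180=0.1778, 1/180=0.0056, 22/180=0.1222
Proportions for population P3 (n=164): 7/164=0.0427, 40/164=0.2439, 2/164=0.0122, 11/164=0.0671, 11/164=0.0671, 7/164=0.0427, 10/164=0.0610, 33/164=0.2012, 43/164=0.2622
Σ p₁ᵢp₂ᵢ = 0.000239 + 0.001366 + 0.002508 + 0.012299 + 0.010065 + 0.006166 + 0.010846 + 0.001127 + 0.032041 = 0.076657
Σp_1ᵢ² = 0.0056² + 0.0056² + 0.2056² + 0.1833² + 0.1500² + 0.1444² + 0.1778² + 0.0056² + 0.1222² = 0.000031 + 0.000031 + 0.042271 + 0.033599 + 0.022500 + 0.020851 + 0.031613 + 0.000031 + 0.014933 = 0.165860
Σp_2ᵢ² = 0.0427² + 0.2439² + 0.0122² + 0.0671² + 0.0671² + 0.0427² + 0.0610² + 0.2012² + 0.2622² = 0.001823 + 0.059487 + 0.000149 + 0.004502 + 0.004502 + 0.001823 + 0.003721 + 0.040481 + 0.068749 = 0.185237
O = 0.076657 / √(0.165860 × 0.185237) = 0.076657 / 0.1752809 = 0.4373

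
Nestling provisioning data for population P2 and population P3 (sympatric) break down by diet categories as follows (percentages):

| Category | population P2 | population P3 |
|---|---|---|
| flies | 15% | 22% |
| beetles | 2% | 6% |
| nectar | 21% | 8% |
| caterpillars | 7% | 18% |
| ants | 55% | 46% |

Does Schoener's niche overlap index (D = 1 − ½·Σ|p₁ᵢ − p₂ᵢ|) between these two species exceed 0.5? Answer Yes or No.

Yes

Convert percentages to proportions (divide by 100).
Σ|p₁ᵢ − p₂ᵢ| = 0.07 + 0.04 + 0.13 + 0.11 + 0.09 = 0.44
D = 1 − ½ × 0.44 = 1 − 0.220 = 0.7800
D = 0.7800 > 0.5 → Yes.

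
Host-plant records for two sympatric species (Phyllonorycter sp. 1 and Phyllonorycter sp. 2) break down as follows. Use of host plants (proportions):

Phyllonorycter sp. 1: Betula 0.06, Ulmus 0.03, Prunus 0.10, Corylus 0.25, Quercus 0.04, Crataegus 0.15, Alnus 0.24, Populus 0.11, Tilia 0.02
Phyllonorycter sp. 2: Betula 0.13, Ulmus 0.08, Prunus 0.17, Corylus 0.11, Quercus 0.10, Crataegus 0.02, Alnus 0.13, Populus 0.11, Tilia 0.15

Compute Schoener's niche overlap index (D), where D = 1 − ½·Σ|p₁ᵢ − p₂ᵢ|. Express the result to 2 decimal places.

Σ|p₁ᵢ − p₂ᵢ| = 0.07 + 0.05 + 0.07 + 0.14 + 0.06 + 0.13 + 0.11 + 0.00 + 0.13 = 0.76
D = 1 − ½ × 0.76 = 1 − 0.380 = 0.6200

0.62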